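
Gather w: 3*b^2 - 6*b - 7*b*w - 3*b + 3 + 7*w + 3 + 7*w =3*b^2 - 9*b + w*(14 - 7*b) + 6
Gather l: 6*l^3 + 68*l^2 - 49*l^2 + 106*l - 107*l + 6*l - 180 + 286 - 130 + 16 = 6*l^3 + 19*l^2 + 5*l - 8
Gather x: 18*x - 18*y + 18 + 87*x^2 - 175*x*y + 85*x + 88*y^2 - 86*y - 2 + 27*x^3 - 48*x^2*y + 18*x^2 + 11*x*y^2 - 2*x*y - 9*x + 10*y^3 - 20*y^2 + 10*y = 27*x^3 + x^2*(105 - 48*y) + x*(11*y^2 - 177*y + 94) + 10*y^3 + 68*y^2 - 94*y + 16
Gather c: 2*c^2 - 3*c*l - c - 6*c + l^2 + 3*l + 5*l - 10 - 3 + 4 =2*c^2 + c*(-3*l - 7) + l^2 + 8*l - 9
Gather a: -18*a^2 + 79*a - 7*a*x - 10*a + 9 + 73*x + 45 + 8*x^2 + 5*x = -18*a^2 + a*(69 - 7*x) + 8*x^2 + 78*x + 54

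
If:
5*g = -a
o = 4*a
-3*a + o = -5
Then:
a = -5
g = 1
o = -20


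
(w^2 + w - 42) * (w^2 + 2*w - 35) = w^4 + 3*w^3 - 75*w^2 - 119*w + 1470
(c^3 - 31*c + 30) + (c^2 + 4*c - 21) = c^3 + c^2 - 27*c + 9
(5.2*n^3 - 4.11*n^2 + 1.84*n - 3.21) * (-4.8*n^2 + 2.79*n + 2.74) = -24.96*n^5 + 34.236*n^4 - 6.0509*n^3 + 9.2802*n^2 - 3.9143*n - 8.7954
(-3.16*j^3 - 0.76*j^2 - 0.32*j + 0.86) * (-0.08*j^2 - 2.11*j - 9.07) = 0.2528*j^5 + 6.7284*j^4 + 30.2904*j^3 + 7.4996*j^2 + 1.0878*j - 7.8002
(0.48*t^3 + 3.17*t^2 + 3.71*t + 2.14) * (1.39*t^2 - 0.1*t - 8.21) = 0.6672*t^5 + 4.3583*t^4 + 0.899099999999999*t^3 - 23.4221*t^2 - 30.6731*t - 17.5694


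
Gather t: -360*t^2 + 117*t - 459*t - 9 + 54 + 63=-360*t^2 - 342*t + 108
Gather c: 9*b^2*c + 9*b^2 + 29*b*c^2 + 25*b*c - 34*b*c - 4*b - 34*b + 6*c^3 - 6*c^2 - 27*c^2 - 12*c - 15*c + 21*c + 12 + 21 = 9*b^2 - 38*b + 6*c^3 + c^2*(29*b - 33) + c*(9*b^2 - 9*b - 6) + 33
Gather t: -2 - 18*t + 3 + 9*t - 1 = -9*t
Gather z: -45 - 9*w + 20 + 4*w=-5*w - 25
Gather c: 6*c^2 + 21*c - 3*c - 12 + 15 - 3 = 6*c^2 + 18*c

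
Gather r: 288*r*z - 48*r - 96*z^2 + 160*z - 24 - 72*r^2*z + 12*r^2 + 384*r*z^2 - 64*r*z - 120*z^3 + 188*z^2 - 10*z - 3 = r^2*(12 - 72*z) + r*(384*z^2 + 224*z - 48) - 120*z^3 + 92*z^2 + 150*z - 27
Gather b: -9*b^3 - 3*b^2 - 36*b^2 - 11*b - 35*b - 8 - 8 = -9*b^3 - 39*b^2 - 46*b - 16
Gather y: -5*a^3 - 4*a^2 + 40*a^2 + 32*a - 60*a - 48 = -5*a^3 + 36*a^2 - 28*a - 48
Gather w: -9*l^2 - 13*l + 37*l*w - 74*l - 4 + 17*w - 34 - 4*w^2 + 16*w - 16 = -9*l^2 - 87*l - 4*w^2 + w*(37*l + 33) - 54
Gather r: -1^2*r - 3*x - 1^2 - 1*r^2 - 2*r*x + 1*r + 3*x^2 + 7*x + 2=-r^2 - 2*r*x + 3*x^2 + 4*x + 1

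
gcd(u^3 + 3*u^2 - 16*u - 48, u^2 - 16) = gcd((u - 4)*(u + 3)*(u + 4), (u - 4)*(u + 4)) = u^2 - 16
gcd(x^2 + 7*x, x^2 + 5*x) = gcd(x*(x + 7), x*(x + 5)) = x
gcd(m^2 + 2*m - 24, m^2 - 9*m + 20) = m - 4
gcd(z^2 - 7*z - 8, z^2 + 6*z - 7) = 1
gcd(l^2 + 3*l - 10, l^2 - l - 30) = l + 5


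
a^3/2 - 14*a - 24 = (a/2 + 1)*(a - 6)*(a + 4)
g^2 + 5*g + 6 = (g + 2)*(g + 3)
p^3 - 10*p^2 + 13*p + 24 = (p - 8)*(p - 3)*(p + 1)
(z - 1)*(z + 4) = z^2 + 3*z - 4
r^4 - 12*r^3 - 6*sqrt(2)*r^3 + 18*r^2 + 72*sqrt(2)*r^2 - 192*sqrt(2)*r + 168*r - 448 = (r - 8)*(r - 4)*(r - 7*sqrt(2))*(r + sqrt(2))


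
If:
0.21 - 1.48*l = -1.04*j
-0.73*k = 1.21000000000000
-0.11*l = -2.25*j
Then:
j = 0.01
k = -1.66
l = 0.15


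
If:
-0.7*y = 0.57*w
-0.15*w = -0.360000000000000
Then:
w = 2.40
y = -1.95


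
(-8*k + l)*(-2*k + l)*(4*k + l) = 64*k^3 - 24*k^2*l - 6*k*l^2 + l^3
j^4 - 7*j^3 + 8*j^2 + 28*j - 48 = (j - 4)*(j - 3)*(j - 2)*(j + 2)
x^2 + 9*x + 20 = (x + 4)*(x + 5)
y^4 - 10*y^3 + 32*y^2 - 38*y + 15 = (y - 5)*(y - 3)*(y - 1)^2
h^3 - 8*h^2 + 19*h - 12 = (h - 4)*(h - 3)*(h - 1)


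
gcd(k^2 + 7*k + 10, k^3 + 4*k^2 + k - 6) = k + 2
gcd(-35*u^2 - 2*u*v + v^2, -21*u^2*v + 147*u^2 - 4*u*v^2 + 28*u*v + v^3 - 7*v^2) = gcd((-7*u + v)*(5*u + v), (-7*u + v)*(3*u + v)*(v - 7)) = 7*u - v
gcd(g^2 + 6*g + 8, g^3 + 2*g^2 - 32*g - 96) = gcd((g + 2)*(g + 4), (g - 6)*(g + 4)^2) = g + 4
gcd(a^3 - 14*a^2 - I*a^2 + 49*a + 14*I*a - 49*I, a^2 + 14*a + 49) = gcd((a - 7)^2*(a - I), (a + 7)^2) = 1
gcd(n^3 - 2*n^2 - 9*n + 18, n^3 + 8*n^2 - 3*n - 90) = n - 3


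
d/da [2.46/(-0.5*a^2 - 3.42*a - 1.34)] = (2.46*a + 8.4132)/(0.5*a^2 + 3.42*a + 1.34)^2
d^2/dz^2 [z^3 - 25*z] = 6*z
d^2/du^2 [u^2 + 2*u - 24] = 2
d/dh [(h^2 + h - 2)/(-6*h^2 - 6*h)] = (-2*h - 1)/(3*h^2*(h^2 + 2*h + 1))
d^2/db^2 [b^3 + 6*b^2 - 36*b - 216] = 6*b + 12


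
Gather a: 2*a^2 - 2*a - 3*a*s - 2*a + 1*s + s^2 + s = 2*a^2 + a*(-3*s - 4) + s^2 + 2*s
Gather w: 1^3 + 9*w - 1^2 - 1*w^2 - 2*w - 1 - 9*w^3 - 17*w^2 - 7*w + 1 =-9*w^3 - 18*w^2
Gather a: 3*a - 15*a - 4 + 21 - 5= 12 - 12*a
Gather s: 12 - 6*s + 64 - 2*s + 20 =96 - 8*s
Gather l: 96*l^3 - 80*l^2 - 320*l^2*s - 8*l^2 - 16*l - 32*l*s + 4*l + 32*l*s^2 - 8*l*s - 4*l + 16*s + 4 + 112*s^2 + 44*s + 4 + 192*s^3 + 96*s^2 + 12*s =96*l^3 + l^2*(-320*s - 88) + l*(32*s^2 - 40*s - 16) + 192*s^3 + 208*s^2 + 72*s + 8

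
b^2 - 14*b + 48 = (b - 8)*(b - 6)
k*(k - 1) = k^2 - k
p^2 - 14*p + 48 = (p - 8)*(p - 6)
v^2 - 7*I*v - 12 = (v - 4*I)*(v - 3*I)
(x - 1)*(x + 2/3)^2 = x^3 + x^2/3 - 8*x/9 - 4/9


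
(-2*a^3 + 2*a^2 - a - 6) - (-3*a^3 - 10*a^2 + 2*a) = a^3 + 12*a^2 - 3*a - 6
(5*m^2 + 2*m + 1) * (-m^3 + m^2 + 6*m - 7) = -5*m^5 + 3*m^4 + 31*m^3 - 22*m^2 - 8*m - 7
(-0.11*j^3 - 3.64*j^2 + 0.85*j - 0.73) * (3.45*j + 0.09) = -0.3795*j^4 - 12.5679*j^3 + 2.6049*j^2 - 2.442*j - 0.0657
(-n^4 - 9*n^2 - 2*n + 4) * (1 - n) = n^5 - n^4 + 9*n^3 - 7*n^2 - 6*n + 4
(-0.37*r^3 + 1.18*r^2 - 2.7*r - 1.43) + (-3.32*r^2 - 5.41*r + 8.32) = -0.37*r^3 - 2.14*r^2 - 8.11*r + 6.89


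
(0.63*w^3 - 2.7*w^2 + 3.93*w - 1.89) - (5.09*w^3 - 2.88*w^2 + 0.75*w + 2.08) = -4.46*w^3 + 0.18*w^2 + 3.18*w - 3.97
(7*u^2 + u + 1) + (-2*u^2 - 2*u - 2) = 5*u^2 - u - 1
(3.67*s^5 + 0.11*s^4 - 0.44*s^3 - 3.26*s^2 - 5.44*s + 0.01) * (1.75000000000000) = 6.4225*s^5 + 0.1925*s^4 - 0.77*s^3 - 5.705*s^2 - 9.52*s + 0.0175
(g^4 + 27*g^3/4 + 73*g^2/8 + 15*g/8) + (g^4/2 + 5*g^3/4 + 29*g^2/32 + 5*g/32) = 3*g^4/2 + 8*g^3 + 321*g^2/32 + 65*g/32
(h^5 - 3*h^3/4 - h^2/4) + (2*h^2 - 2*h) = h^5 - 3*h^3/4 + 7*h^2/4 - 2*h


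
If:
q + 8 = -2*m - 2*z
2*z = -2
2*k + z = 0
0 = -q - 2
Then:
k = 1/2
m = -2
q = -2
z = -1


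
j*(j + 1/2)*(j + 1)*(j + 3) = j^4 + 9*j^3/2 + 5*j^2 + 3*j/2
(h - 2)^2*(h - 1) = h^3 - 5*h^2 + 8*h - 4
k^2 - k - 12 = (k - 4)*(k + 3)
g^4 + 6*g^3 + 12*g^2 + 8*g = g*(g + 2)^3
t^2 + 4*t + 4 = (t + 2)^2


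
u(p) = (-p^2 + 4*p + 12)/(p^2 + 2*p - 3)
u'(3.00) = -1.00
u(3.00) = 1.25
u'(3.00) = -1.00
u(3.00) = 1.25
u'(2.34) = -2.17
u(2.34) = 2.22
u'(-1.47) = -1.58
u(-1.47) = -1.05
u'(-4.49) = -1.14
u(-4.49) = -3.19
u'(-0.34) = -2.41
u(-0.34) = -2.95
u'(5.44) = -0.22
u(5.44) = 0.11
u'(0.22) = -6.38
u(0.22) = -5.11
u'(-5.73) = -0.38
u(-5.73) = -2.38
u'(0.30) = -7.86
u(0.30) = -5.68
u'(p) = (4 - 2*p)/(p^2 + 2*p - 3) + (-2*p - 2)*(-p^2 + 4*p + 12)/(p^2 + 2*p - 3)^2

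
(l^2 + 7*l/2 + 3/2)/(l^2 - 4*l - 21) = (l + 1/2)/(l - 7)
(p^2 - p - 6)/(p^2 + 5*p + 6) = (p - 3)/(p + 3)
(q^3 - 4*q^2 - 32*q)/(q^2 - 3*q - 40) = q*(q + 4)/(q + 5)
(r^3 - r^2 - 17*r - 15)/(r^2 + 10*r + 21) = (r^2 - 4*r - 5)/(r + 7)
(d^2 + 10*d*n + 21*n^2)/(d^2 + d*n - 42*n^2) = (d + 3*n)/(d - 6*n)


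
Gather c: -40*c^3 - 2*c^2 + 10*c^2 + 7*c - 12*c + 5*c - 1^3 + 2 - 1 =-40*c^3 + 8*c^2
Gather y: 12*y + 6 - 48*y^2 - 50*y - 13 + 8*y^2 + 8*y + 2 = -40*y^2 - 30*y - 5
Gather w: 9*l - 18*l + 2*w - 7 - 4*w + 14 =-9*l - 2*w + 7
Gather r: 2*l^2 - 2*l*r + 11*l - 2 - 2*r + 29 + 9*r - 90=2*l^2 + 11*l + r*(7 - 2*l) - 63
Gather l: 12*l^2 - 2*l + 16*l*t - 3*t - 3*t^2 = 12*l^2 + l*(16*t - 2) - 3*t^2 - 3*t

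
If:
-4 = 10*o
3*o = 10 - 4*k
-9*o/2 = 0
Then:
No Solution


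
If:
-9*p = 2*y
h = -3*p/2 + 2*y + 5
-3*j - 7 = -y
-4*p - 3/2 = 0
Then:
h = 143/16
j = -85/48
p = -3/8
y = 27/16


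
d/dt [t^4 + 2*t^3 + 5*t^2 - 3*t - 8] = 4*t^3 + 6*t^2 + 10*t - 3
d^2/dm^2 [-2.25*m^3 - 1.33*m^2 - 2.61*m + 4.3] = -13.5*m - 2.66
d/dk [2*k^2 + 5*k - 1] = 4*k + 5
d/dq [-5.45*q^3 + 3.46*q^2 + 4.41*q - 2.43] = -16.35*q^2 + 6.92*q + 4.41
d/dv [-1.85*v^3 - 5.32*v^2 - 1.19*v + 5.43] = -5.55*v^2 - 10.64*v - 1.19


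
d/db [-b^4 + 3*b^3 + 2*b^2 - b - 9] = -4*b^3 + 9*b^2 + 4*b - 1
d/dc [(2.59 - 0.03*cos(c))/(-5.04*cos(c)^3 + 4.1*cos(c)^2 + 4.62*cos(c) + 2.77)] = (0.3024*cos(c)^3 - 39.2838*cos(c)^2 + 21.238*cos(c) + 12.0489)*sin(c)/(25.4016*cos(c)^6 - 41.328*cos(c)^5 - 29.7596*cos(c)^4 + 9.9624*cos(c)^3 + 44.0584*cos(c)^2 + 25.5948*cos(c) + 7.6729)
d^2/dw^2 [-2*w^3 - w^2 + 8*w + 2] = -12*w - 2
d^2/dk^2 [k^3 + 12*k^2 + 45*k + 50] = 6*k + 24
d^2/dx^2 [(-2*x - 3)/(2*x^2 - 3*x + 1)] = 2*(12*x*(2*x^2 - 3*x + 1) - (2*x + 3)*(4*x - 3)^2)/(2*x^2 - 3*x + 1)^3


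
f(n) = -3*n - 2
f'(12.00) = -3.00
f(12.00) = -38.00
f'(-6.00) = -3.00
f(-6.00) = 16.00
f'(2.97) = -3.00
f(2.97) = -10.91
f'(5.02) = -3.00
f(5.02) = -17.06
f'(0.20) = -3.00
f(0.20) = -2.60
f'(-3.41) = -3.00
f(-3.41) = 8.23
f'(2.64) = -3.00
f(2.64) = -9.92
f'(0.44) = -3.00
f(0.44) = -3.32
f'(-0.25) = -3.00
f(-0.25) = -1.25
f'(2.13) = -3.00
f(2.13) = -8.39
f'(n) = -3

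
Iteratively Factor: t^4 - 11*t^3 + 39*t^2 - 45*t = (t)*(t^3 - 11*t^2 + 39*t - 45) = t*(t - 5)*(t^2 - 6*t + 9) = t*(t - 5)*(t - 3)*(t - 3)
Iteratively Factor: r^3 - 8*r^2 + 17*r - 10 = (r - 5)*(r^2 - 3*r + 2) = (r - 5)*(r - 2)*(r - 1)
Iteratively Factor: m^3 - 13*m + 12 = (m - 3)*(m^2 + 3*m - 4) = (m - 3)*(m - 1)*(m + 4)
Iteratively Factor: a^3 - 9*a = (a + 3)*(a^2 - 3*a) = a*(a + 3)*(a - 3)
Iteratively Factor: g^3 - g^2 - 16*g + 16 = (g + 4)*(g^2 - 5*g + 4) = (g - 4)*(g + 4)*(g - 1)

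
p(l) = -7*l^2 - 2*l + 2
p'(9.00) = -128.00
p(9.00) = -583.00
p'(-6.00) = 82.00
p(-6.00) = -238.00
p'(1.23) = -19.22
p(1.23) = -11.05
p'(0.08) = -3.12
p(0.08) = 1.80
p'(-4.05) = 54.70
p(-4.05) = -104.72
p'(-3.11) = 41.54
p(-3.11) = -59.48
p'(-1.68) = 21.52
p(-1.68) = -14.40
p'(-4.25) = 57.50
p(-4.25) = -115.94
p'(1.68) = -25.52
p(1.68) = -21.12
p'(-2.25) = 29.50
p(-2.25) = -28.94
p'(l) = -14*l - 2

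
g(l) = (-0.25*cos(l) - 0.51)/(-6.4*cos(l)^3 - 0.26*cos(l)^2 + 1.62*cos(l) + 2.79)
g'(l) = (-0.25*cos(l) - 0.51)*(-19.2*sin(l)*cos(l)^2 - 0.52*sin(l)*cos(l) + 1.62*sin(l))/(-6.4*cos(l)^3 - 0.26*cos(l)^2 + 1.62*cos(l) + 2.79)^2 + 0.25*sin(l)/(-6.4*cos(l)^3 - 0.26*cos(l)^2 + 1.62*cos(l) + 2.79)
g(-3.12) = -0.04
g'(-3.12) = -0.00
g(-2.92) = -0.04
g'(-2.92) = -0.03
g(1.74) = -0.18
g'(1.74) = 0.01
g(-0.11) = 0.35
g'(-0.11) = -0.31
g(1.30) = -0.19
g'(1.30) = 0.07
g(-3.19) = -0.04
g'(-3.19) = 0.01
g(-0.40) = 0.79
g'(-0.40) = -4.85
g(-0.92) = -0.29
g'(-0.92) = -0.68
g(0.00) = 0.34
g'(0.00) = 0.00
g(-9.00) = -0.05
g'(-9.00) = -0.06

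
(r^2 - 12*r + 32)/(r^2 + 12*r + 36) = (r^2 - 12*r + 32)/(r^2 + 12*r + 36)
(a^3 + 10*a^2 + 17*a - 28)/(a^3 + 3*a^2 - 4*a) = (a + 7)/a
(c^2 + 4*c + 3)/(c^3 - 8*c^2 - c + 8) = (c + 3)/(c^2 - 9*c + 8)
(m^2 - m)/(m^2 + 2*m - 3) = m/(m + 3)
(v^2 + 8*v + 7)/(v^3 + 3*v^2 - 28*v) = (v + 1)/(v*(v - 4))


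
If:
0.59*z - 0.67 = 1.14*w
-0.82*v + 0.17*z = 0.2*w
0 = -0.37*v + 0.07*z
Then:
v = 0.25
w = 0.10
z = 1.33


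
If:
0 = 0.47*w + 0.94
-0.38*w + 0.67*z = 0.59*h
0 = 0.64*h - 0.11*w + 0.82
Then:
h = -1.62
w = -2.00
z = -2.57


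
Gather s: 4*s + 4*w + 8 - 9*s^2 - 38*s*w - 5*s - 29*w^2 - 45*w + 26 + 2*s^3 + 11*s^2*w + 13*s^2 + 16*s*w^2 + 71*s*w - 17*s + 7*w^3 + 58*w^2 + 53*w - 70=2*s^3 + s^2*(11*w + 4) + s*(16*w^2 + 33*w - 18) + 7*w^3 + 29*w^2 + 12*w - 36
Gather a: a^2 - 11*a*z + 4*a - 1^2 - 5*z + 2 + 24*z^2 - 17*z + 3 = a^2 + a*(4 - 11*z) + 24*z^2 - 22*z + 4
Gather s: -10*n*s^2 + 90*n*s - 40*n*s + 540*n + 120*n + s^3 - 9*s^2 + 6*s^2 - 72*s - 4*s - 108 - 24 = 660*n + s^3 + s^2*(-10*n - 3) + s*(50*n - 76) - 132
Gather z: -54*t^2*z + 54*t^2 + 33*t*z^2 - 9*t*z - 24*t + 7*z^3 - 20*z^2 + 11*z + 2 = 54*t^2 - 24*t + 7*z^3 + z^2*(33*t - 20) + z*(-54*t^2 - 9*t + 11) + 2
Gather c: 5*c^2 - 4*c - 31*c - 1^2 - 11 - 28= 5*c^2 - 35*c - 40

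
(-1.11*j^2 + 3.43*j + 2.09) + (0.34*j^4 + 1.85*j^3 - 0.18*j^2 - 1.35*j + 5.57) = 0.34*j^4 + 1.85*j^3 - 1.29*j^2 + 2.08*j + 7.66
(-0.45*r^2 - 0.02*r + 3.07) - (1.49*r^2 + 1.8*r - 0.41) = -1.94*r^2 - 1.82*r + 3.48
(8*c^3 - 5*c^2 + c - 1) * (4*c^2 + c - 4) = 32*c^5 - 12*c^4 - 33*c^3 + 17*c^2 - 5*c + 4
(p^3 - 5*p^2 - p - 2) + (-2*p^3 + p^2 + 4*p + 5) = -p^3 - 4*p^2 + 3*p + 3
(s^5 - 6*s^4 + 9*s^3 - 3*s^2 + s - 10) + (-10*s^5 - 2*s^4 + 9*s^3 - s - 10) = -9*s^5 - 8*s^4 + 18*s^3 - 3*s^2 - 20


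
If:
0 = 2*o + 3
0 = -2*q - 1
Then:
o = -3/2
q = -1/2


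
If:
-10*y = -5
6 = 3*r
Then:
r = 2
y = 1/2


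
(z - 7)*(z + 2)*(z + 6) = z^3 + z^2 - 44*z - 84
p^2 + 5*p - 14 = (p - 2)*(p + 7)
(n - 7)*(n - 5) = n^2 - 12*n + 35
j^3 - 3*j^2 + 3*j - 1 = (j - 1)^3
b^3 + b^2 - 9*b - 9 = (b - 3)*(b + 1)*(b + 3)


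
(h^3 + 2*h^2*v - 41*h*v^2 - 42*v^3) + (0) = h^3 + 2*h^2*v - 41*h*v^2 - 42*v^3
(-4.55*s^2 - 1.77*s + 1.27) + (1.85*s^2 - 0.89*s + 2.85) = -2.7*s^2 - 2.66*s + 4.12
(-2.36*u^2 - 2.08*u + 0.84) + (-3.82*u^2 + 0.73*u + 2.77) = -6.18*u^2 - 1.35*u + 3.61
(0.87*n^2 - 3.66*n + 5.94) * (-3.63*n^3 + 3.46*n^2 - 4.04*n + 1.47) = -3.1581*n^5 + 16.296*n^4 - 37.7406*n^3 + 36.6177*n^2 - 29.3778*n + 8.7318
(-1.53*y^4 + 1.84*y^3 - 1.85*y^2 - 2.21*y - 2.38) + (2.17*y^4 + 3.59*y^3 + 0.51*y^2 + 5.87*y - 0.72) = 0.64*y^4 + 5.43*y^3 - 1.34*y^2 + 3.66*y - 3.1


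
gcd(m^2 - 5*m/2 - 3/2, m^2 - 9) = m - 3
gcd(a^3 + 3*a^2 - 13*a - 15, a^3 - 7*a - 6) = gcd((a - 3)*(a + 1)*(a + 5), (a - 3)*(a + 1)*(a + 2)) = a^2 - 2*a - 3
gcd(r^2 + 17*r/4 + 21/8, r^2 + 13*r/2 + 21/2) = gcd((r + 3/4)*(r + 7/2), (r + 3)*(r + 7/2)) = r + 7/2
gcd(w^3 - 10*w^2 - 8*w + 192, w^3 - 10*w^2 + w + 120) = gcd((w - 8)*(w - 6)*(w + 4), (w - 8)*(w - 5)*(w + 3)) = w - 8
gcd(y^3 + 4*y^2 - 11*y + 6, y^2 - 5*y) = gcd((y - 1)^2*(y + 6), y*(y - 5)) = 1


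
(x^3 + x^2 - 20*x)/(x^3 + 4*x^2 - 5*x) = (x - 4)/(x - 1)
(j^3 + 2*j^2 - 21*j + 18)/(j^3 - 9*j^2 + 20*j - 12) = (j^2 + 3*j - 18)/(j^2 - 8*j + 12)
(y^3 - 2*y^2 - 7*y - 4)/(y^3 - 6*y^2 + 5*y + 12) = (y + 1)/(y - 3)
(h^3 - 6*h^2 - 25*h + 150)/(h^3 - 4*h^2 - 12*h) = (h^2 - 25)/(h*(h + 2))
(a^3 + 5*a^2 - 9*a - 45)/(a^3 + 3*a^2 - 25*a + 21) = (a^2 + 8*a + 15)/(a^2 + 6*a - 7)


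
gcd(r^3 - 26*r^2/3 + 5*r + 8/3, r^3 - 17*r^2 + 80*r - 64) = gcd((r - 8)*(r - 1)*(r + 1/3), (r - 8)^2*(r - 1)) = r^2 - 9*r + 8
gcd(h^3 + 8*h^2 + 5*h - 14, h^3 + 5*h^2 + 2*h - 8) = h^2 + h - 2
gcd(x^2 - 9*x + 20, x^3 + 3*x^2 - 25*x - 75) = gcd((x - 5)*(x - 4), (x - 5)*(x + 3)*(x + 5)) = x - 5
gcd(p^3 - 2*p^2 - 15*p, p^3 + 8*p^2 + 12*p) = p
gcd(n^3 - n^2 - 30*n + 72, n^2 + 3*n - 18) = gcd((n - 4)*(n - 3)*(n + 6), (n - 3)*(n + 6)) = n^2 + 3*n - 18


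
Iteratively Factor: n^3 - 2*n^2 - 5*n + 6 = (n + 2)*(n^2 - 4*n + 3) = (n - 3)*(n + 2)*(n - 1)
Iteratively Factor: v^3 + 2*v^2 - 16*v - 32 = (v - 4)*(v^2 + 6*v + 8) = (v - 4)*(v + 2)*(v + 4)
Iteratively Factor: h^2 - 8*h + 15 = (h - 3)*(h - 5)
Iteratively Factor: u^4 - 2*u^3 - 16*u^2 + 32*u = (u - 4)*(u^3 + 2*u^2 - 8*u) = (u - 4)*(u - 2)*(u^2 + 4*u) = (u - 4)*(u - 2)*(u + 4)*(u)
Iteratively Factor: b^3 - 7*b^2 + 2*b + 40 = (b + 2)*(b^2 - 9*b + 20) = (b - 4)*(b + 2)*(b - 5)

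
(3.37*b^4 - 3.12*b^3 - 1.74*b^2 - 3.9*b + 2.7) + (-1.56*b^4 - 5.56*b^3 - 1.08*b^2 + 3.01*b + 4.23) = 1.81*b^4 - 8.68*b^3 - 2.82*b^2 - 0.89*b + 6.93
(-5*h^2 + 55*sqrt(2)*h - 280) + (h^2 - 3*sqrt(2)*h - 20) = -4*h^2 + 52*sqrt(2)*h - 300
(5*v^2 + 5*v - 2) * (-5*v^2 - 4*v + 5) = -25*v^4 - 45*v^3 + 15*v^2 + 33*v - 10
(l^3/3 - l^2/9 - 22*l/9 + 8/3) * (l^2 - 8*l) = l^5/3 - 25*l^4/9 - 14*l^3/9 + 200*l^2/9 - 64*l/3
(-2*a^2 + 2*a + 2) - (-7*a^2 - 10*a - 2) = 5*a^2 + 12*a + 4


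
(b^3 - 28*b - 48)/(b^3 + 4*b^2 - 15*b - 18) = (b^3 - 28*b - 48)/(b^3 + 4*b^2 - 15*b - 18)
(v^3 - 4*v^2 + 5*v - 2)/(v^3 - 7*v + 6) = (v - 1)/(v + 3)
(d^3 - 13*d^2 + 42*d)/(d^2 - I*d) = (d^2 - 13*d + 42)/(d - I)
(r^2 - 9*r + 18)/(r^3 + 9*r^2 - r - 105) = (r - 6)/(r^2 + 12*r + 35)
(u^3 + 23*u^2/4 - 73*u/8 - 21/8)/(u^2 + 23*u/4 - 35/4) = (8*u^2 - 10*u - 3)/(2*(4*u - 5))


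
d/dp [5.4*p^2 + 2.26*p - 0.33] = 10.8*p + 2.26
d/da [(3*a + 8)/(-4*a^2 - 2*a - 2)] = (6*a^2 + 32*a + 5)/(2*(4*a^4 + 4*a^3 + 5*a^2 + 2*a + 1))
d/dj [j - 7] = 1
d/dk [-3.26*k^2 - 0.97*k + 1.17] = -6.52*k - 0.97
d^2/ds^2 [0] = 0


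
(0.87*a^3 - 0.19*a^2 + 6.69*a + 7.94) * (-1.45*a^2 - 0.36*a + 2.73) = -1.2615*a^5 - 0.0377*a^4 - 7.257*a^3 - 14.4401*a^2 + 15.4053*a + 21.6762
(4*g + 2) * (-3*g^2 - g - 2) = -12*g^3 - 10*g^2 - 10*g - 4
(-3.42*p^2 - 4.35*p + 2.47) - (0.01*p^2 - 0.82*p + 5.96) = -3.43*p^2 - 3.53*p - 3.49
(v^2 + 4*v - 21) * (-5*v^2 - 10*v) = -5*v^4 - 30*v^3 + 65*v^2 + 210*v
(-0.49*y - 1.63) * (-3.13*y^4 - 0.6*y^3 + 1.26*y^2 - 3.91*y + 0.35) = 1.5337*y^5 + 5.3959*y^4 + 0.3606*y^3 - 0.1379*y^2 + 6.2018*y - 0.5705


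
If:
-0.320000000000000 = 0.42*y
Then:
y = -0.76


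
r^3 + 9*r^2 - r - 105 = (r - 3)*(r + 5)*(r + 7)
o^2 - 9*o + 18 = (o - 6)*(o - 3)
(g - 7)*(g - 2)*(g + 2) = g^3 - 7*g^2 - 4*g + 28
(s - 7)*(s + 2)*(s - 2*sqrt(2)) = s^3 - 5*s^2 - 2*sqrt(2)*s^2 - 14*s + 10*sqrt(2)*s + 28*sqrt(2)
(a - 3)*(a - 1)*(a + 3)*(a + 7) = a^4 + 6*a^3 - 16*a^2 - 54*a + 63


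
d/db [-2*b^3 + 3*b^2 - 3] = 6*b*(1 - b)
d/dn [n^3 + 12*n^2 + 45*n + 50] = 3*n^2 + 24*n + 45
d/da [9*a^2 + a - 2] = 18*a + 1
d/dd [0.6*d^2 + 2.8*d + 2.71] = 1.2*d + 2.8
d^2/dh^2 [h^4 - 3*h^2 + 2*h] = 12*h^2 - 6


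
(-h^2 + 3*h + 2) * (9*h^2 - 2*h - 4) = -9*h^4 + 29*h^3 + 16*h^2 - 16*h - 8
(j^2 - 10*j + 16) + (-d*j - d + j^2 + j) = -d*j - d + 2*j^2 - 9*j + 16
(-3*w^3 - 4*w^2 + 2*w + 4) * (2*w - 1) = -6*w^4 - 5*w^3 + 8*w^2 + 6*w - 4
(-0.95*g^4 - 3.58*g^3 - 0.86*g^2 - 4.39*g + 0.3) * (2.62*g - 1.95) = -2.489*g^5 - 7.5271*g^4 + 4.7278*g^3 - 9.8248*g^2 + 9.3465*g - 0.585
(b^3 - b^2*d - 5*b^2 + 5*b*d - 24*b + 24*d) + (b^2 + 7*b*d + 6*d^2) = b^3 - b^2*d - 4*b^2 + 12*b*d - 24*b + 6*d^2 + 24*d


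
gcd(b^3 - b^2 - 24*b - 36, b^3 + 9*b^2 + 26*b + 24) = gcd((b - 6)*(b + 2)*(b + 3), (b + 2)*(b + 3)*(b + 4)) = b^2 + 5*b + 6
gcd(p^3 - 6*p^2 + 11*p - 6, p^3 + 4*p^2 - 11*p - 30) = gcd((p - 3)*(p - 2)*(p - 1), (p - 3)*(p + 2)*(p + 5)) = p - 3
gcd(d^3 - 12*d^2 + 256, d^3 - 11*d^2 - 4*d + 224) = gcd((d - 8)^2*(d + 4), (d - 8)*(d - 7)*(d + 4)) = d^2 - 4*d - 32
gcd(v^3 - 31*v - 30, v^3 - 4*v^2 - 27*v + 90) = v^2 - v - 30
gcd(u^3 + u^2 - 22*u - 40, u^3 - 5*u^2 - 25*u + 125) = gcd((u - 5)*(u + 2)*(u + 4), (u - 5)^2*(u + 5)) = u - 5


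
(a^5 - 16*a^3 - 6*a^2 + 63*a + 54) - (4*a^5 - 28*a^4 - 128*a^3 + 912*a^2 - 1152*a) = -3*a^5 + 28*a^4 + 112*a^3 - 918*a^2 + 1215*a + 54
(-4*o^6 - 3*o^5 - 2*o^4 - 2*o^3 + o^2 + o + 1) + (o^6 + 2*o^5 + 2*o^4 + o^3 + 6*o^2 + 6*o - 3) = -3*o^6 - o^5 - o^3 + 7*o^2 + 7*o - 2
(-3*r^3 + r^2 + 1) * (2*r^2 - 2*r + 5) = -6*r^5 + 8*r^4 - 17*r^3 + 7*r^2 - 2*r + 5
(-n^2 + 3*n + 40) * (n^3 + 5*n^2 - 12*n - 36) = -n^5 - 2*n^4 + 67*n^3 + 200*n^2 - 588*n - 1440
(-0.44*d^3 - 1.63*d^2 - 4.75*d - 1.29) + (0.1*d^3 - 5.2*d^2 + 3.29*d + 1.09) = -0.34*d^3 - 6.83*d^2 - 1.46*d - 0.2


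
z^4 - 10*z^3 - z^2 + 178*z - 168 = (z - 7)*(z - 6)*(z - 1)*(z + 4)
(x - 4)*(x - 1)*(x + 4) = x^3 - x^2 - 16*x + 16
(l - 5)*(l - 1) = l^2 - 6*l + 5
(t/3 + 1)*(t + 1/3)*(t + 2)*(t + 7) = t^4/3 + 37*t^3/9 + 15*t^2 + 167*t/9 + 14/3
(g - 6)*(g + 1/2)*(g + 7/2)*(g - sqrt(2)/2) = g^4 - 2*g^3 - sqrt(2)*g^3/2 - 89*g^2/4 + sqrt(2)*g^2 - 21*g/2 + 89*sqrt(2)*g/8 + 21*sqrt(2)/4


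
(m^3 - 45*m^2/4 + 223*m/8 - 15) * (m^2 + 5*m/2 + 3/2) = m^5 - 35*m^4/4 + 5*m^3/4 + 605*m^2/16 + 69*m/16 - 45/2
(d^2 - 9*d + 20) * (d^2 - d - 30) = d^4 - 10*d^3 - d^2 + 250*d - 600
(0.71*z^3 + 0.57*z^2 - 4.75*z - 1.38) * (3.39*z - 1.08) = 2.4069*z^4 + 1.1655*z^3 - 16.7181*z^2 + 0.451800000000001*z + 1.4904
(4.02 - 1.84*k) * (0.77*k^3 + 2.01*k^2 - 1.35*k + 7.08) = -1.4168*k^4 - 0.603*k^3 + 10.5642*k^2 - 18.4542*k + 28.4616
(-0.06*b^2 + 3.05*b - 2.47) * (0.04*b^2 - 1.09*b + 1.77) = -0.0024*b^4 + 0.1874*b^3 - 3.5295*b^2 + 8.0908*b - 4.3719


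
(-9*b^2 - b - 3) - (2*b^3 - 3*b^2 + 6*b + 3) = -2*b^3 - 6*b^2 - 7*b - 6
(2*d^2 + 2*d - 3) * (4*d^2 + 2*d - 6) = 8*d^4 + 12*d^3 - 20*d^2 - 18*d + 18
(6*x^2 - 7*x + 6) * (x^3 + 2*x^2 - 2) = 6*x^5 + 5*x^4 - 8*x^3 + 14*x - 12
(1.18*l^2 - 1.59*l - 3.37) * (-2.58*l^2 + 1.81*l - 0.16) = -3.0444*l^4 + 6.238*l^3 + 5.6279*l^2 - 5.8453*l + 0.5392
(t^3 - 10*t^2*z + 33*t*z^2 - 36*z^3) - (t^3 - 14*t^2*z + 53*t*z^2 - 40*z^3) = 4*t^2*z - 20*t*z^2 + 4*z^3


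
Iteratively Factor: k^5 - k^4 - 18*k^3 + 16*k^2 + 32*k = (k - 4)*(k^4 + 3*k^3 - 6*k^2 - 8*k) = (k - 4)*(k - 2)*(k^3 + 5*k^2 + 4*k) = (k - 4)*(k - 2)*(k + 4)*(k^2 + k) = (k - 4)*(k - 2)*(k + 1)*(k + 4)*(k)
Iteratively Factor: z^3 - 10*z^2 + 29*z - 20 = (z - 4)*(z^2 - 6*z + 5) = (z - 5)*(z - 4)*(z - 1)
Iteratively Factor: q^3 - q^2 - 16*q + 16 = (q - 4)*(q^2 + 3*q - 4) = (q - 4)*(q - 1)*(q + 4)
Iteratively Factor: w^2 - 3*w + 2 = (w - 2)*(w - 1)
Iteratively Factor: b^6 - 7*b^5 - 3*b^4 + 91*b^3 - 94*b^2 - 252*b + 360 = (b + 2)*(b^5 - 9*b^4 + 15*b^3 + 61*b^2 - 216*b + 180) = (b - 3)*(b + 2)*(b^4 - 6*b^3 - 3*b^2 + 52*b - 60) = (b - 3)*(b + 2)*(b + 3)*(b^3 - 9*b^2 + 24*b - 20) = (b - 3)*(b - 2)*(b + 2)*(b + 3)*(b^2 - 7*b + 10) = (b - 3)*(b - 2)^2*(b + 2)*(b + 3)*(b - 5)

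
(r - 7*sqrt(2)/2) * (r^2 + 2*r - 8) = r^3 - 7*sqrt(2)*r^2/2 + 2*r^2 - 7*sqrt(2)*r - 8*r + 28*sqrt(2)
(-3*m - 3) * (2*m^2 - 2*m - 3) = -6*m^3 + 15*m + 9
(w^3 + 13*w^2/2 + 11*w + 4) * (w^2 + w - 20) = w^5 + 15*w^4/2 - 5*w^3/2 - 115*w^2 - 216*w - 80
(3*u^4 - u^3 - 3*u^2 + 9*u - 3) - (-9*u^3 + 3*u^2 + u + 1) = 3*u^4 + 8*u^3 - 6*u^2 + 8*u - 4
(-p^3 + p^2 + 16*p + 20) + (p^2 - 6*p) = -p^3 + 2*p^2 + 10*p + 20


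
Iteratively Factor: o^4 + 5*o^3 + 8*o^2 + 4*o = (o + 2)*(o^3 + 3*o^2 + 2*o) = (o + 2)^2*(o^2 + o) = o*(o + 2)^2*(o + 1)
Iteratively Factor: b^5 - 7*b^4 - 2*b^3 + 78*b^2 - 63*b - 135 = (b + 1)*(b^4 - 8*b^3 + 6*b^2 + 72*b - 135) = (b - 3)*(b + 1)*(b^3 - 5*b^2 - 9*b + 45) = (b - 3)*(b + 1)*(b + 3)*(b^2 - 8*b + 15) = (b - 5)*(b - 3)*(b + 1)*(b + 3)*(b - 3)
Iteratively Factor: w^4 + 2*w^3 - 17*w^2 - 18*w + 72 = (w + 3)*(w^3 - w^2 - 14*w + 24) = (w - 2)*(w + 3)*(w^2 + w - 12) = (w - 2)*(w + 3)*(w + 4)*(w - 3)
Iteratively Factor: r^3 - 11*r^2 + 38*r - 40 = (r - 2)*(r^2 - 9*r + 20) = (r - 4)*(r - 2)*(r - 5)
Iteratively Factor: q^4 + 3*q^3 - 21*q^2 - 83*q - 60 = (q + 3)*(q^3 - 21*q - 20) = (q - 5)*(q + 3)*(q^2 + 5*q + 4) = (q - 5)*(q + 3)*(q + 4)*(q + 1)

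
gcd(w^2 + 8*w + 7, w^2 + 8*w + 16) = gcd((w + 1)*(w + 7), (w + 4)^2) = 1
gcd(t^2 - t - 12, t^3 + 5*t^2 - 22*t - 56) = t - 4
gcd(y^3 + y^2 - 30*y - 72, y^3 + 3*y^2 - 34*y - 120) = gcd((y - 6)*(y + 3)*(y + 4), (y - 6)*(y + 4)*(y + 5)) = y^2 - 2*y - 24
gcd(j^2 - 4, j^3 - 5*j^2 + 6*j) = j - 2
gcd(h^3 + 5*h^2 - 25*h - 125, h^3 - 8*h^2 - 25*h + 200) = h^2 - 25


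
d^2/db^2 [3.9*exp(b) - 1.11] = 3.9*exp(b)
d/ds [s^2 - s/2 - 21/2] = 2*s - 1/2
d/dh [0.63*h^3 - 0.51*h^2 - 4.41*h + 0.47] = 1.89*h^2 - 1.02*h - 4.41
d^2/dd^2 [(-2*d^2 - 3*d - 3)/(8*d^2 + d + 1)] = 44*(-8*d^3 - 24*d^2 + 1)/(512*d^6 + 192*d^5 + 216*d^4 + 49*d^3 + 27*d^2 + 3*d + 1)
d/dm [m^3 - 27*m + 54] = 3*m^2 - 27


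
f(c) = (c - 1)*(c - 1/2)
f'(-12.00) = -25.50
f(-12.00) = 162.50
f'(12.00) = 22.50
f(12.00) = 126.50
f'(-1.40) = -4.30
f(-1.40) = 4.56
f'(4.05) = 6.60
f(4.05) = 10.83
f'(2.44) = 3.38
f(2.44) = 2.79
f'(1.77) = 2.04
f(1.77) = 0.98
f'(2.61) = 3.72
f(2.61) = 3.40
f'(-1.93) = -5.36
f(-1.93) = 7.12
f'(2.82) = 4.14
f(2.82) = 4.22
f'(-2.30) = -6.10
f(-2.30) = 9.24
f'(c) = 2*c - 3/2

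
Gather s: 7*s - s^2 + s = -s^2 + 8*s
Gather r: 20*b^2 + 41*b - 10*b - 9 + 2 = 20*b^2 + 31*b - 7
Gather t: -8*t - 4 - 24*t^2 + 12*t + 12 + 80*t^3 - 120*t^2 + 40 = 80*t^3 - 144*t^2 + 4*t + 48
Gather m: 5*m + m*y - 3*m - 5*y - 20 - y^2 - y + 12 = m*(y + 2) - y^2 - 6*y - 8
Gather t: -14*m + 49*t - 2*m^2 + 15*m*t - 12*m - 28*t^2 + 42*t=-2*m^2 - 26*m - 28*t^2 + t*(15*m + 91)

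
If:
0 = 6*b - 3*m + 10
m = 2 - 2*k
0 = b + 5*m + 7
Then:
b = -71/33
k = 49/33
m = -32/33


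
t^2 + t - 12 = (t - 3)*(t + 4)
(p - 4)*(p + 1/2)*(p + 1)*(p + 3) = p^4 + p^3/2 - 13*p^2 - 37*p/2 - 6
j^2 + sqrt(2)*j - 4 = (j - sqrt(2))*(j + 2*sqrt(2))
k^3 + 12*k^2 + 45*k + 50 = (k + 2)*(k + 5)^2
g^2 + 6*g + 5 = (g + 1)*(g + 5)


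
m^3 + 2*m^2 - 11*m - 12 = (m - 3)*(m + 1)*(m + 4)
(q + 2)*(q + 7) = q^2 + 9*q + 14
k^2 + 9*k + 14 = (k + 2)*(k + 7)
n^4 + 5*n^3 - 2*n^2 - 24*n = n*(n - 2)*(n + 3)*(n + 4)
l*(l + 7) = l^2 + 7*l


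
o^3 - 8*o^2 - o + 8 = (o - 8)*(o - 1)*(o + 1)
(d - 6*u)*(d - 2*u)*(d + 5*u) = d^3 - 3*d^2*u - 28*d*u^2 + 60*u^3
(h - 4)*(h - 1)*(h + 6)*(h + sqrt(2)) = h^4 + h^3 + sqrt(2)*h^3 - 26*h^2 + sqrt(2)*h^2 - 26*sqrt(2)*h + 24*h + 24*sqrt(2)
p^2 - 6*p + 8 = (p - 4)*(p - 2)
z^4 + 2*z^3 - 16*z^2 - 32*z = z*(z - 4)*(z + 2)*(z + 4)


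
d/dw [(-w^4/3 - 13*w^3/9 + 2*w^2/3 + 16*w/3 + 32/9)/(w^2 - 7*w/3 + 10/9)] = 6*(-9*w^5 + 12*w^4 + 71*w^3 - 158*w^2 - 76*w + 192)/(81*w^4 - 378*w^3 + 621*w^2 - 420*w + 100)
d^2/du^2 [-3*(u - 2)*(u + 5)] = -6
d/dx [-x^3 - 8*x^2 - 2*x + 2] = -3*x^2 - 16*x - 2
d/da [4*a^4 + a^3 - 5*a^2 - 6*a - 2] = 16*a^3 + 3*a^2 - 10*a - 6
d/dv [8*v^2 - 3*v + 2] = 16*v - 3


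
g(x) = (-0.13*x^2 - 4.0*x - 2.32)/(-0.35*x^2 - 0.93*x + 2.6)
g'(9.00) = -0.12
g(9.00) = 1.43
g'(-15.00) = -0.07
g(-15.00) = -0.46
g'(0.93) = -7.70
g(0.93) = -4.30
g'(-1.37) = -1.14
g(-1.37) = 0.91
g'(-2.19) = -1.56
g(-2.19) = 1.97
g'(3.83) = -1.08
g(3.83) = 3.21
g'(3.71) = -1.20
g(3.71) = 3.34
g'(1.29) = -26.39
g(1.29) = -9.41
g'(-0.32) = -1.46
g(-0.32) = -0.37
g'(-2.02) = -1.41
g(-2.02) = 1.71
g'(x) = (-0.26*x - 4.0)/(-0.35*x^2 - 0.93*x + 2.6) + (0.7*x + 0.93)*(-0.13*x^2 - 4.0*x - 2.32)/(-0.35*x^2 - 0.93*x + 2.6)^2 = (-1.2791*x^2 - 2.3*x - 12.5576)/(0.1225*x^4 + 0.651*x^3 - 0.9551*x^2 - 4.836*x + 6.76)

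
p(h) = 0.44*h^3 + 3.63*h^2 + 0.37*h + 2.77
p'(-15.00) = 188.47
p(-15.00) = -671.03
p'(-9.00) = 41.95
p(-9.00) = -27.29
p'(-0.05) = 0.01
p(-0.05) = 2.76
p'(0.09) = 1.03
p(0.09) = 2.83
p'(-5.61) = 1.18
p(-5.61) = 37.25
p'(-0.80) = -4.59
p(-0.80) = 4.57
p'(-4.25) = -6.64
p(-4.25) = 32.99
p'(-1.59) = -7.84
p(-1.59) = 9.59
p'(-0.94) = -5.29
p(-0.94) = 5.26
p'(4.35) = 56.93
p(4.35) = 109.29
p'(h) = 1.32*h^2 + 7.26*h + 0.37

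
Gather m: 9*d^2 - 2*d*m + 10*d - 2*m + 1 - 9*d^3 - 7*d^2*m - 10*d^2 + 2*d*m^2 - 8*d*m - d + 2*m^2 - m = -9*d^3 - d^2 + 9*d + m^2*(2*d + 2) + m*(-7*d^2 - 10*d - 3) + 1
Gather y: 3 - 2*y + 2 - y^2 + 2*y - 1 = 4 - y^2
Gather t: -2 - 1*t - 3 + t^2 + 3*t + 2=t^2 + 2*t - 3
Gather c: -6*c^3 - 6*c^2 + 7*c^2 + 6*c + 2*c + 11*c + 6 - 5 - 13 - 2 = -6*c^3 + c^2 + 19*c - 14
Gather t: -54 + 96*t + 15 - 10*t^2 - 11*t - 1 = -10*t^2 + 85*t - 40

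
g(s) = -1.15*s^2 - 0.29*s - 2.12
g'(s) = -2.3*s - 0.29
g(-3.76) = -17.29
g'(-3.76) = 8.36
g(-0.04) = -2.11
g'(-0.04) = -0.20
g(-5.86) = -39.91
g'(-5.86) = 13.19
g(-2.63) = -9.31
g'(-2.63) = 5.76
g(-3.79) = -17.54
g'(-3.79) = 8.43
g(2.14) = -8.01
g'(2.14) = -5.21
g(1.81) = -6.41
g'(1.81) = -4.45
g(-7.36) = -62.28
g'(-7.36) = 16.64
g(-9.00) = -92.66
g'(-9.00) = 20.41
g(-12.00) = -164.24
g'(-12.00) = 27.31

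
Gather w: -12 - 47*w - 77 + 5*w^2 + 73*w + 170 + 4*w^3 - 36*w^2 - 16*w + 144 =4*w^3 - 31*w^2 + 10*w + 225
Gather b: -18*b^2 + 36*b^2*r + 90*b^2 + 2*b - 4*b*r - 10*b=b^2*(36*r + 72) + b*(-4*r - 8)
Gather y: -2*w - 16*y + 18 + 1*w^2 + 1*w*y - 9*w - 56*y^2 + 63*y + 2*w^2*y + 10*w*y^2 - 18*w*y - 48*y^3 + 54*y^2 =w^2 - 11*w - 48*y^3 + y^2*(10*w - 2) + y*(2*w^2 - 17*w + 47) + 18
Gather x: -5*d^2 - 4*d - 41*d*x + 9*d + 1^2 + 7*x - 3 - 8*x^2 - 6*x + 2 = -5*d^2 + 5*d - 8*x^2 + x*(1 - 41*d)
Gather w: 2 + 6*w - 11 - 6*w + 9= 0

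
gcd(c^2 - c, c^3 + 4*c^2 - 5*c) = c^2 - c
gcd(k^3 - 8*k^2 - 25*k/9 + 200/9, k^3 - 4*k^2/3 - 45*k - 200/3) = k^2 - 19*k/3 - 40/3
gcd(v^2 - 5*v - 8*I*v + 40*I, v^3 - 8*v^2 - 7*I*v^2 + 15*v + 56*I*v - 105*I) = v - 5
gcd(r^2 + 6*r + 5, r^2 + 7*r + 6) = r + 1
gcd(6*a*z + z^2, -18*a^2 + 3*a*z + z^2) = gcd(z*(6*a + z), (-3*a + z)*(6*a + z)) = 6*a + z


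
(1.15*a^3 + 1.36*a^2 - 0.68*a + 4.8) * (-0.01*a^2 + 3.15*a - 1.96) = -0.0115*a^5 + 3.6089*a^4 + 2.0368*a^3 - 4.8556*a^2 + 16.4528*a - 9.408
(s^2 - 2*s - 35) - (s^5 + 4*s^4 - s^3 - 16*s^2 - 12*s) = -s^5 - 4*s^4 + s^3 + 17*s^2 + 10*s - 35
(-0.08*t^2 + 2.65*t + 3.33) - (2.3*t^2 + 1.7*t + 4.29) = -2.38*t^2 + 0.95*t - 0.96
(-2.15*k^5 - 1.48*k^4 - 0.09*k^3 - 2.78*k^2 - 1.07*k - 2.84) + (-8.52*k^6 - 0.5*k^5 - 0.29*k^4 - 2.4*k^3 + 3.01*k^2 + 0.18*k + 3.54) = -8.52*k^6 - 2.65*k^5 - 1.77*k^4 - 2.49*k^3 + 0.23*k^2 - 0.89*k + 0.7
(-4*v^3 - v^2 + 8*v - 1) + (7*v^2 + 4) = -4*v^3 + 6*v^2 + 8*v + 3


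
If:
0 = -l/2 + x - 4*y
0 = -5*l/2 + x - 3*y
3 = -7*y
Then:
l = -3/14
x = -51/28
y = -3/7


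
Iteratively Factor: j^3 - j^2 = (j)*(j^2 - j) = j*(j - 1)*(j)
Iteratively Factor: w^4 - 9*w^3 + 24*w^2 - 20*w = (w - 2)*(w^3 - 7*w^2 + 10*w) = (w - 5)*(w - 2)*(w^2 - 2*w) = w*(w - 5)*(w - 2)*(w - 2)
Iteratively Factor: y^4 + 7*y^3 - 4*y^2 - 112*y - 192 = (y + 3)*(y^3 + 4*y^2 - 16*y - 64) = (y - 4)*(y + 3)*(y^2 + 8*y + 16) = (y - 4)*(y + 3)*(y + 4)*(y + 4)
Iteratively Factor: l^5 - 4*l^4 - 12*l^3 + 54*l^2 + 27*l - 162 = (l + 3)*(l^4 - 7*l^3 + 9*l^2 + 27*l - 54) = (l - 3)*(l + 3)*(l^3 - 4*l^2 - 3*l + 18) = (l - 3)^2*(l + 3)*(l^2 - l - 6) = (l - 3)^2*(l + 2)*(l + 3)*(l - 3)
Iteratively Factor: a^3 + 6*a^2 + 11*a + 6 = (a + 3)*(a^2 + 3*a + 2) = (a + 1)*(a + 3)*(a + 2)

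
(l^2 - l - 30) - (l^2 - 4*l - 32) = 3*l + 2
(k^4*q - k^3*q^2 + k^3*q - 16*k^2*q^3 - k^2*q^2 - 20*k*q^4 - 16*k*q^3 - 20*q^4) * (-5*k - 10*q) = -5*k^5*q - 5*k^4*q^2 - 5*k^4*q + 90*k^3*q^3 - 5*k^3*q^2 + 260*k^2*q^4 + 90*k^2*q^3 + 200*k*q^5 + 260*k*q^4 + 200*q^5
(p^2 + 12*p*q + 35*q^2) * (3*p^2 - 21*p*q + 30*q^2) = 3*p^4 + 15*p^3*q - 117*p^2*q^2 - 375*p*q^3 + 1050*q^4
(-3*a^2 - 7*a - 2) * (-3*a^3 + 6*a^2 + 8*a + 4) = 9*a^5 + 3*a^4 - 60*a^3 - 80*a^2 - 44*a - 8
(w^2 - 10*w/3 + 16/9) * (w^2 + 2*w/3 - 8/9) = w^4 - 8*w^3/3 - 4*w^2/3 + 112*w/27 - 128/81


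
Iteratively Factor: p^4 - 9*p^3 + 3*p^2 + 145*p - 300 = (p - 5)*(p^3 - 4*p^2 - 17*p + 60) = (p - 5)*(p + 4)*(p^2 - 8*p + 15) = (p - 5)*(p - 3)*(p + 4)*(p - 5)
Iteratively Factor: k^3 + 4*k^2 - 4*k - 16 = (k + 2)*(k^2 + 2*k - 8) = (k + 2)*(k + 4)*(k - 2)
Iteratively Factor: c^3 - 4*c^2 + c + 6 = (c - 2)*(c^2 - 2*c - 3) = (c - 3)*(c - 2)*(c + 1)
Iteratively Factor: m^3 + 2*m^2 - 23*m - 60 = (m + 3)*(m^2 - m - 20) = (m + 3)*(m + 4)*(m - 5)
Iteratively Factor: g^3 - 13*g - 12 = (g + 3)*(g^2 - 3*g - 4) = (g - 4)*(g + 3)*(g + 1)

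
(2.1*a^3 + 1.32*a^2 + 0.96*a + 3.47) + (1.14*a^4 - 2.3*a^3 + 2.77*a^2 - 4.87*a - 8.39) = 1.14*a^4 - 0.2*a^3 + 4.09*a^2 - 3.91*a - 4.92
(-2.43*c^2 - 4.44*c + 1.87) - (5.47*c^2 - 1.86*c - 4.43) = -7.9*c^2 - 2.58*c + 6.3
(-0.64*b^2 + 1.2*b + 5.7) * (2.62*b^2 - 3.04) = -1.6768*b^4 + 3.144*b^3 + 16.8796*b^2 - 3.648*b - 17.328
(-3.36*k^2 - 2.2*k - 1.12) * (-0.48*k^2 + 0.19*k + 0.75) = 1.6128*k^4 + 0.4176*k^3 - 2.4004*k^2 - 1.8628*k - 0.84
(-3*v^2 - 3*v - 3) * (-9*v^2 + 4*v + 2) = 27*v^4 + 15*v^3 + 9*v^2 - 18*v - 6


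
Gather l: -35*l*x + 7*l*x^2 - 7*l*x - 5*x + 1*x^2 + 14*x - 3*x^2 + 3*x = l*(7*x^2 - 42*x) - 2*x^2 + 12*x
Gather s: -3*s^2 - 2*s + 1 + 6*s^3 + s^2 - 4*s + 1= 6*s^3 - 2*s^2 - 6*s + 2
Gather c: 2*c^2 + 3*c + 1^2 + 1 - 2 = 2*c^2 + 3*c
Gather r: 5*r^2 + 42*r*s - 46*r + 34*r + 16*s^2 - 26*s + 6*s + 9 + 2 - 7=5*r^2 + r*(42*s - 12) + 16*s^2 - 20*s + 4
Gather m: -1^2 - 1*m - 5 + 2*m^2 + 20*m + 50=2*m^2 + 19*m + 44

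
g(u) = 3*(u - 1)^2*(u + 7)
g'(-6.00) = 105.00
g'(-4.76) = 22.12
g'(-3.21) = -42.56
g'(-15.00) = 1536.00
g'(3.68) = 193.28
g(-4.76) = 222.95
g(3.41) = 181.39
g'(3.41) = 167.95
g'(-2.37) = -59.55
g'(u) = 3*(u - 1)^2 + 3*(u + 7)*(2*u - 2) = 3*(u - 1)*(3*u + 13)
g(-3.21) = 201.52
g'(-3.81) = -22.66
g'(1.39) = 20.09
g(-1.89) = 128.04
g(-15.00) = -6144.00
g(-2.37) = 157.75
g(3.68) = 230.12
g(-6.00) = 147.00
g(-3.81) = 221.41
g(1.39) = 3.83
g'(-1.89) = -63.55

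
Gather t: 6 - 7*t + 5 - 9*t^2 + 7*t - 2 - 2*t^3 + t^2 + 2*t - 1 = -2*t^3 - 8*t^2 + 2*t + 8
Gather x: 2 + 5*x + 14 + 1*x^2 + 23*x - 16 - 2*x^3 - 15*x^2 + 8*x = -2*x^3 - 14*x^2 + 36*x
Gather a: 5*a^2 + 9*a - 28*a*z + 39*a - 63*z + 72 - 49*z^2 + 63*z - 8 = 5*a^2 + a*(48 - 28*z) - 49*z^2 + 64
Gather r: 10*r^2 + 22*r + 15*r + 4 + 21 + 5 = 10*r^2 + 37*r + 30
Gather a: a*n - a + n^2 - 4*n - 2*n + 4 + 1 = a*(n - 1) + n^2 - 6*n + 5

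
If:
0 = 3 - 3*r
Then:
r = 1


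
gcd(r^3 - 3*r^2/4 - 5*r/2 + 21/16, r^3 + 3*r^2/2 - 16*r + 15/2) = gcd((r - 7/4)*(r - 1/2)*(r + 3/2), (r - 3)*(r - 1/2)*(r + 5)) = r - 1/2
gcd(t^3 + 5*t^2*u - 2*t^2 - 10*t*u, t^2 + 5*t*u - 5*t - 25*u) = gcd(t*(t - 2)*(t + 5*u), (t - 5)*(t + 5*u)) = t + 5*u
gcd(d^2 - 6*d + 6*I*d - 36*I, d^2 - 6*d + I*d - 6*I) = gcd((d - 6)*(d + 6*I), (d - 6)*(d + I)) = d - 6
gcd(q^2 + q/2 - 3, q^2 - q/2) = 1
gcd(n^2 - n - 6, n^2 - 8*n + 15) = n - 3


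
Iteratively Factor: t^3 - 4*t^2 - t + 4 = (t - 4)*(t^2 - 1) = (t - 4)*(t - 1)*(t + 1)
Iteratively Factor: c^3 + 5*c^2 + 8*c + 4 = (c + 2)*(c^2 + 3*c + 2) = (c + 1)*(c + 2)*(c + 2)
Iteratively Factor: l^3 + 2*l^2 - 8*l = (l + 4)*(l^2 - 2*l) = (l - 2)*(l + 4)*(l)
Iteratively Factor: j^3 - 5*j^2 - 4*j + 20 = (j - 5)*(j^2 - 4) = (j - 5)*(j + 2)*(j - 2)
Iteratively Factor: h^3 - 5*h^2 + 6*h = (h - 3)*(h^2 - 2*h) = h*(h - 3)*(h - 2)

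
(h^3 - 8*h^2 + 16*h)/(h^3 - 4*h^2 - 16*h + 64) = h/(h + 4)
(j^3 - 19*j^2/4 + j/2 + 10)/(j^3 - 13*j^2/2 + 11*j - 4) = (4*j + 5)/(2*(2*j - 1))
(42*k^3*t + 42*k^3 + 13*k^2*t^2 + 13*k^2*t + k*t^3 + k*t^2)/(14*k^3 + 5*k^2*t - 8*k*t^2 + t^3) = k*(42*k^2*t + 42*k^2 + 13*k*t^2 + 13*k*t + t^3 + t^2)/(14*k^3 + 5*k^2*t - 8*k*t^2 + t^3)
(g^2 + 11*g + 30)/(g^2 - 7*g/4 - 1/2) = 4*(g^2 + 11*g + 30)/(4*g^2 - 7*g - 2)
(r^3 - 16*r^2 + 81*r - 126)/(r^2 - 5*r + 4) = (r^3 - 16*r^2 + 81*r - 126)/(r^2 - 5*r + 4)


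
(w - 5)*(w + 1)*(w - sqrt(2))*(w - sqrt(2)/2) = w^4 - 4*w^3 - 3*sqrt(2)*w^3/2 - 4*w^2 + 6*sqrt(2)*w^2 - 4*w + 15*sqrt(2)*w/2 - 5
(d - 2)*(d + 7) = d^2 + 5*d - 14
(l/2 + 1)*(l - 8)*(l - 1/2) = l^3/2 - 13*l^2/4 - 13*l/2 + 4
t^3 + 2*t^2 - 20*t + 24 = (t - 2)^2*(t + 6)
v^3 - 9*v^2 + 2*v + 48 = (v - 8)*(v - 3)*(v + 2)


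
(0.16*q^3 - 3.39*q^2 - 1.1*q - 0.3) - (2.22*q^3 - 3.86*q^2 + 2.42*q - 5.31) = -2.06*q^3 + 0.47*q^2 - 3.52*q + 5.01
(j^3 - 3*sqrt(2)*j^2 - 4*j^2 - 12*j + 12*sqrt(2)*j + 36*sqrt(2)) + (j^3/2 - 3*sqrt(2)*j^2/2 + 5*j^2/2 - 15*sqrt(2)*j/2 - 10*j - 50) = 3*j^3/2 - 9*sqrt(2)*j^2/2 - 3*j^2/2 - 22*j + 9*sqrt(2)*j/2 - 50 + 36*sqrt(2)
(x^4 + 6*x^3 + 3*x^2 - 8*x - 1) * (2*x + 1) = 2*x^5 + 13*x^4 + 12*x^3 - 13*x^2 - 10*x - 1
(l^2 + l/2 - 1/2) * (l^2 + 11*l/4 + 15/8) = l^4 + 13*l^3/4 + 11*l^2/4 - 7*l/16 - 15/16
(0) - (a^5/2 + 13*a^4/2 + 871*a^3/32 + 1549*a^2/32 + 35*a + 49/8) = -a^5/2 - 13*a^4/2 - 871*a^3/32 - 1549*a^2/32 - 35*a - 49/8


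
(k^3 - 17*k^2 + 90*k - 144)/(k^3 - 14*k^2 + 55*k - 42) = (k^2 - 11*k + 24)/(k^2 - 8*k + 7)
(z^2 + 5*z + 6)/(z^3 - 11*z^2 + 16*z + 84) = (z + 3)/(z^2 - 13*z + 42)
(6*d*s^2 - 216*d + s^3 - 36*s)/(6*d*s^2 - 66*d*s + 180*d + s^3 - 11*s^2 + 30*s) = (s + 6)/(s - 5)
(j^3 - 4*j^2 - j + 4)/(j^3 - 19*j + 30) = (j^3 - 4*j^2 - j + 4)/(j^3 - 19*j + 30)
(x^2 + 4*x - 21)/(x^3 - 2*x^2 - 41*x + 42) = (x^2 + 4*x - 21)/(x^3 - 2*x^2 - 41*x + 42)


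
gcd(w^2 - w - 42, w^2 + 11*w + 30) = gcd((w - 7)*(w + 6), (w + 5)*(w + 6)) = w + 6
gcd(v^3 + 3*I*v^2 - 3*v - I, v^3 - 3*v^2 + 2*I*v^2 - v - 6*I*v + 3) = v^2 + 2*I*v - 1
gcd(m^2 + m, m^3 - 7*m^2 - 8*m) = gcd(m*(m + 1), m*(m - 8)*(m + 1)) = m^2 + m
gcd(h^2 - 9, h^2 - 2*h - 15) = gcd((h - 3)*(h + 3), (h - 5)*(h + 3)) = h + 3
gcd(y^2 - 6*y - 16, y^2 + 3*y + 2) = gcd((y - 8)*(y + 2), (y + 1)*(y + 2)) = y + 2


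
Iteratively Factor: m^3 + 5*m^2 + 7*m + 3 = (m + 1)*(m^2 + 4*m + 3) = (m + 1)*(m + 3)*(m + 1)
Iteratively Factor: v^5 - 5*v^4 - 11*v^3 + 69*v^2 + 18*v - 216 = (v - 3)*(v^4 - 2*v^3 - 17*v^2 + 18*v + 72) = (v - 3)*(v + 2)*(v^3 - 4*v^2 - 9*v + 36) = (v - 3)^2*(v + 2)*(v^2 - v - 12) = (v - 3)^2*(v + 2)*(v + 3)*(v - 4)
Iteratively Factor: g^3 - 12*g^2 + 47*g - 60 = (g - 3)*(g^2 - 9*g + 20) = (g - 4)*(g - 3)*(g - 5)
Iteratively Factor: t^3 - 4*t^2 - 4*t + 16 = (t - 4)*(t^2 - 4) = (t - 4)*(t - 2)*(t + 2)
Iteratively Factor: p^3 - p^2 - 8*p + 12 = (p - 2)*(p^2 + p - 6) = (p - 2)^2*(p + 3)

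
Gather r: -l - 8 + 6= -l - 2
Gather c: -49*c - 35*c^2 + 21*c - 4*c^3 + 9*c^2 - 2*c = -4*c^3 - 26*c^2 - 30*c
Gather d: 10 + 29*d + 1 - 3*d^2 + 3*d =-3*d^2 + 32*d + 11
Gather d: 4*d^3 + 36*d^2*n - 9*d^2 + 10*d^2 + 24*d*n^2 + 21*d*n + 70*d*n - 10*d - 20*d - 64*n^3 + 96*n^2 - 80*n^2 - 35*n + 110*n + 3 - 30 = 4*d^3 + d^2*(36*n + 1) + d*(24*n^2 + 91*n - 30) - 64*n^3 + 16*n^2 + 75*n - 27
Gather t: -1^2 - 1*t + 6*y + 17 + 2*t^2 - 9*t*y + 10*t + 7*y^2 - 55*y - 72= 2*t^2 + t*(9 - 9*y) + 7*y^2 - 49*y - 56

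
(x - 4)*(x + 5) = x^2 + x - 20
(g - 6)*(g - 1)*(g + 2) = g^3 - 5*g^2 - 8*g + 12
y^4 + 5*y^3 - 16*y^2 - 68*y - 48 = (y - 4)*(y + 1)*(y + 2)*(y + 6)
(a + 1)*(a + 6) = a^2 + 7*a + 6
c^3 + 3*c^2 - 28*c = c*(c - 4)*(c + 7)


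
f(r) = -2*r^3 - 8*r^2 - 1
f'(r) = -6*r^2 - 16*r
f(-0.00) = -1.00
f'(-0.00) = 0.00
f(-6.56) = 219.33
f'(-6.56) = -153.24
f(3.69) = -210.42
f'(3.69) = -140.74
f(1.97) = -47.34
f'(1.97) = -54.81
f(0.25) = -1.53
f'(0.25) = -4.38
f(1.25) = -17.41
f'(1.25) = -29.38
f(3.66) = -206.22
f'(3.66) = -138.93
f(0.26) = -1.58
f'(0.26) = -4.57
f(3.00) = -127.00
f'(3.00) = -102.00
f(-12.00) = 2303.00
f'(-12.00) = -672.00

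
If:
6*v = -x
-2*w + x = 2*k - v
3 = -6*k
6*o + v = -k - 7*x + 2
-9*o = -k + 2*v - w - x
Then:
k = -1/2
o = 35/576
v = -5/96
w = 121/192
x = 5/16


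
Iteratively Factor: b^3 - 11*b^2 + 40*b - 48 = (b - 4)*(b^2 - 7*b + 12) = (b - 4)^2*(b - 3)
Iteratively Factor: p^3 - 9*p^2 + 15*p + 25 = (p - 5)*(p^2 - 4*p - 5) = (p - 5)*(p + 1)*(p - 5)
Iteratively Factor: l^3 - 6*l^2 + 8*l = (l)*(l^2 - 6*l + 8) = l*(l - 4)*(l - 2)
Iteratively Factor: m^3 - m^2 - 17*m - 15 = (m + 3)*(m^2 - 4*m - 5) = (m - 5)*(m + 3)*(m + 1)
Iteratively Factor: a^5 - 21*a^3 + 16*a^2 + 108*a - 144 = (a - 2)*(a^4 + 2*a^3 - 17*a^2 - 18*a + 72) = (a - 2)*(a + 4)*(a^3 - 2*a^2 - 9*a + 18) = (a - 2)*(a + 3)*(a + 4)*(a^2 - 5*a + 6) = (a - 3)*(a - 2)*(a + 3)*(a + 4)*(a - 2)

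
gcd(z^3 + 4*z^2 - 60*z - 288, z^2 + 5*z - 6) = z + 6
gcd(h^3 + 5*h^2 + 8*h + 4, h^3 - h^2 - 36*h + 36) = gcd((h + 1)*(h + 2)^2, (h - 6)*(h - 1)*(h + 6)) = 1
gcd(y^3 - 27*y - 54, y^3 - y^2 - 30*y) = y - 6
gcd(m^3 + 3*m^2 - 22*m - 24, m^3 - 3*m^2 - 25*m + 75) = 1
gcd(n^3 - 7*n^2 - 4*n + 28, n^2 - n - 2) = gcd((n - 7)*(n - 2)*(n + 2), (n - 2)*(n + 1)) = n - 2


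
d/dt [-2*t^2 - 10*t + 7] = -4*t - 10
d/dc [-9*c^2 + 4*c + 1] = 4 - 18*c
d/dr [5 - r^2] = -2*r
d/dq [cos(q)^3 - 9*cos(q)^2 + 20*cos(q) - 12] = (-3*cos(q)^2 + 18*cos(q) - 20)*sin(q)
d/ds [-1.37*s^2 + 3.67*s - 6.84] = 3.67 - 2.74*s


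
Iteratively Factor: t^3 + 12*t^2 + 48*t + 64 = (t + 4)*(t^2 + 8*t + 16) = (t + 4)^2*(t + 4)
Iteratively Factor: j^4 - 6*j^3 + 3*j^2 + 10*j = (j)*(j^3 - 6*j^2 + 3*j + 10) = j*(j - 2)*(j^2 - 4*j - 5) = j*(j - 5)*(j - 2)*(j + 1)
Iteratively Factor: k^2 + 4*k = (k + 4)*(k)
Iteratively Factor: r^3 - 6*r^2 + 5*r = (r - 1)*(r^2 - 5*r) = r*(r - 1)*(r - 5)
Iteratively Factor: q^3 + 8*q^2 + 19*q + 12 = (q + 4)*(q^2 + 4*q + 3) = (q + 3)*(q + 4)*(q + 1)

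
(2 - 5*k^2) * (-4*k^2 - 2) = 20*k^4 + 2*k^2 - 4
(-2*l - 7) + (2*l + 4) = -3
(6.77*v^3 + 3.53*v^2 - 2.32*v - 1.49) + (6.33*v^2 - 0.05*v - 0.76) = 6.77*v^3 + 9.86*v^2 - 2.37*v - 2.25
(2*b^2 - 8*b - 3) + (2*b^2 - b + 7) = 4*b^2 - 9*b + 4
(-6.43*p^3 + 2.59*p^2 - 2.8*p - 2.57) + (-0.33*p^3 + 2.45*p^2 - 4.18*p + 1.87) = -6.76*p^3 + 5.04*p^2 - 6.98*p - 0.7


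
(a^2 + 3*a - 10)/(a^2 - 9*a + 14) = (a + 5)/(a - 7)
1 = 1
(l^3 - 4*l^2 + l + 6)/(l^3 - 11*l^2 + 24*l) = (l^2 - l - 2)/(l*(l - 8))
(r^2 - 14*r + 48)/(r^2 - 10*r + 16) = (r - 6)/(r - 2)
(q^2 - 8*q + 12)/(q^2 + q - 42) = (q - 2)/(q + 7)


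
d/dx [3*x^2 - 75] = 6*x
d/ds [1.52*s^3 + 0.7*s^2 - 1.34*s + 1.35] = 4.56*s^2 + 1.4*s - 1.34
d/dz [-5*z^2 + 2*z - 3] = 2 - 10*z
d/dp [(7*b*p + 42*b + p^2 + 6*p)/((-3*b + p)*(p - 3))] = (-(3*b - p)*(p - 3)*(7*b + 2*p + 6) + (3*b - p)*(7*b*p + 42*b + p^2 + 6*p) - (p - 3)*(7*b*p + 42*b + p^2 + 6*p))/((3*b - p)^2*(p - 3)^2)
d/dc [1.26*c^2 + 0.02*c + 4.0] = 2.52*c + 0.02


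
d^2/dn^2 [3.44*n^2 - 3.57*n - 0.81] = 6.88000000000000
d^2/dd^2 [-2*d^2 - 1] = -4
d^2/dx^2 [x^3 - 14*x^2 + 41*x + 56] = 6*x - 28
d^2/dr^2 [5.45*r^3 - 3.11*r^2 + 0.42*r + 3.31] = 32.7*r - 6.22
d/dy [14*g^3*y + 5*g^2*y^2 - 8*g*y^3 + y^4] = 14*g^3 + 10*g^2*y - 24*g*y^2 + 4*y^3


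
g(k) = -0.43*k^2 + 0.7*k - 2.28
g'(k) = 0.7 - 0.86*k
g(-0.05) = -2.32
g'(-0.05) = 0.74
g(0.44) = -2.06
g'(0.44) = 0.32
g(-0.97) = -3.36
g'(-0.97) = 1.53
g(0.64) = -2.01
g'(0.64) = 0.15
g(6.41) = -15.46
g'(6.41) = -4.81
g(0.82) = -2.00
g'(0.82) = -0.01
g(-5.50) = -19.14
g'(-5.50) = 5.43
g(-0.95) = -3.33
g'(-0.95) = 1.52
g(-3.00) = -8.25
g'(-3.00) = 3.28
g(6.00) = -13.56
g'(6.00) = -4.46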